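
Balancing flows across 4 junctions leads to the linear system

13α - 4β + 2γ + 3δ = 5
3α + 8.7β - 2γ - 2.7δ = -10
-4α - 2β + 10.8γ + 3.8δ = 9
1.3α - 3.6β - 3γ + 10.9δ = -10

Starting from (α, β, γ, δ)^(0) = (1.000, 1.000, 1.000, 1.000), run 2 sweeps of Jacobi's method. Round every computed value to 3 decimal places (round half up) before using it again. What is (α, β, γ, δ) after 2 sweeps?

(0.031, -1.151, 0.922, -0.984)

Iteration 1:
  α = (5 - (-4)·1.000 - (2)·1.000 - (3)·1.000) / (13) = 0.308
  β = (-10 - (3)·1.000 - (-2)·1.000 - (-2.7)·1.000) / (8.7) = -0.954
  γ = (9 - (-4)·1.000 - (-2)·1.000 - (3.8)·1.000) / (10.8) = 1.037
  δ = (-10 - (1.3)·1.000 - (-3.6)·1.000 - (-3)·1.000) / (10.9) = -0.431
Iteration 2:
  α = (5 - (-4)·-0.954 - (2)·1.037 - (3)·-0.431) / (13) = 0.031
  β = (-10 - (3)·0.308 - (-2)·1.037 - (-2.7)·-0.431) / (8.7) = -1.151
  γ = (9 - (-4)·0.308 - (-2)·-0.954 - (3.8)·-0.431) / (10.8) = 0.922
  δ = (-10 - (1.3)·0.308 - (-3.6)·-0.954 - (-3)·1.037) / (10.9) = -0.984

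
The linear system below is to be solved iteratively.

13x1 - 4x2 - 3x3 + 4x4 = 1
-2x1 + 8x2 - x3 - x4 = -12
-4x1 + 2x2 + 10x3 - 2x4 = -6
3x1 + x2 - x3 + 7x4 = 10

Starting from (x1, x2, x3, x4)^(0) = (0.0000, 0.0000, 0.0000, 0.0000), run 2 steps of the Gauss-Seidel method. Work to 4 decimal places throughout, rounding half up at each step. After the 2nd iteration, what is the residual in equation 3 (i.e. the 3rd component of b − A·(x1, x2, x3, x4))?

0.8634

Iteration 1:
  x1 = (1 - (-4)·0.0000 - (-3)·0.0000 - (4)·0.0000) / (13) = 0.0769
  x2 = (-12 - (-2)·0.0769 - (-1)·0.0000 - (-1)·0.0000) / (8) = -1.4808
  x3 = (-6 - (-4)·0.0769 - (2)·-1.4808 - (-2)·0.0000) / (10) = -0.2731
  x4 = (10 - (3)·0.0769 - (1)·-1.4808 - (-1)·-0.2731) / (7) = 1.5681
Iteration 2:
  x1 = (1 - (-4)·-1.4808 - (-3)·-0.2731 - (4)·1.5681) / (13) = -0.9242
  x2 = (-12 - (-2)·-0.9242 - (-1)·-0.2731 - (-1)·1.5681) / (8) = -1.5692
  x3 = (-6 - (-4)·-0.9242 - (2)·-1.5692 - (-2)·1.5681) / (10) = -0.3422
  x4 = (10 - (3)·-0.9242 - (1)·-1.5692 - (-1)·-0.3422) / (7) = 1.9999
Residual b − A·x = (-2.2884, 0.3629, 0.8634, 0.0003)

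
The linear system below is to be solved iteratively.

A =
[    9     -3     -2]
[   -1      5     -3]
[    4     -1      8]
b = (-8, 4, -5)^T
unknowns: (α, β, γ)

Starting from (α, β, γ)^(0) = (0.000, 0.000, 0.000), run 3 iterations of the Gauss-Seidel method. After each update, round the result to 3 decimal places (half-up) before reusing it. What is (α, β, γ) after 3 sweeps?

Iteration 1:
  α = (-8 - (-3)·0.000 - (-2)·0.000) / (9) = -0.889
  β = (4 - (-1)·-0.889 - (-3)·0.000) / (5) = 0.622
  γ = (-5 - (4)·-0.889 - (-1)·0.622) / (8) = -0.103
Iteration 2:
  α = (-8 - (-3)·0.622 - (-2)·-0.103) / (9) = -0.704
  β = (4 - (-1)·-0.704 - (-3)·-0.103) / (5) = 0.597
  γ = (-5 - (4)·-0.704 - (-1)·0.597) / (8) = -0.198
Iteration 3:
  α = (-8 - (-3)·0.597 - (-2)·-0.198) / (9) = -0.734
  β = (4 - (-1)·-0.734 - (-3)·-0.198) / (5) = 0.534
  γ = (-5 - (4)·-0.734 - (-1)·0.534) / (8) = -0.191

(-0.734, 0.534, -0.191)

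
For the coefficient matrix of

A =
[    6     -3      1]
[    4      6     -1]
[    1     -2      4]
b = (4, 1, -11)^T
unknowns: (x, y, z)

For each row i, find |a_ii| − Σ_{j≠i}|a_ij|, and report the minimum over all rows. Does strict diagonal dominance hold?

row 1: |6| − (3+1) = 2
row 2: |6| − (4+1) = 1
row 3: |4| − (1+2) = 1
minimum over rows = 1 → strictly diagonally dominant (convergence guaranteed)

1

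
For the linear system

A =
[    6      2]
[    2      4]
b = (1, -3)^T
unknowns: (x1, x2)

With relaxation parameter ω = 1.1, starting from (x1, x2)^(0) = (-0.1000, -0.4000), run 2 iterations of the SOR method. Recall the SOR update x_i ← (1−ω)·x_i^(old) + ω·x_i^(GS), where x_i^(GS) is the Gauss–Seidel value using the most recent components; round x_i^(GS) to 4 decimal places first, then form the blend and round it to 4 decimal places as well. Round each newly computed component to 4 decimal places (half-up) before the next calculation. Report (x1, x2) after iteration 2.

(0.5058, -1.0060)

Iteration 1:
  x1: GS value = (1 - (2)·-0.4000) / (6) = 0.3000;  x1 ← (1−ω)·-0.1000 + ω·0.3000 = 0.3400
  x2: GS value = (-3 - (2)·0.3400) / (4) = -0.9200;  x2 ← (1−ω)·-0.4000 + ω·-0.9200 = -0.9720
Iteration 2:
  x1: GS value = (1 - (2)·-0.9720) / (6) = 0.4907;  x1 ← (1−ω)·0.3400 + ω·0.4907 = 0.5058
  x2: GS value = (-3 - (2)·0.5058) / (4) = -1.0029;  x2 ← (1−ω)·-0.9720 + ω·-1.0029 = -1.0060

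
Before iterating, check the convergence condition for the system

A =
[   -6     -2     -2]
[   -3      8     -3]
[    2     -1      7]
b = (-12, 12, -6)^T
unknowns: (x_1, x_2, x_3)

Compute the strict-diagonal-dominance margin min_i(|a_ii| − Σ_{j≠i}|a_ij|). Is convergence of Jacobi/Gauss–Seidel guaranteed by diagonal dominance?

2

row 1: |-6| − (2+2) = 2
row 2: |8| − (3+3) = 2
row 3: |7| − (2+1) = 4
minimum over rows = 2 → strictly diagonally dominant (convergence guaranteed)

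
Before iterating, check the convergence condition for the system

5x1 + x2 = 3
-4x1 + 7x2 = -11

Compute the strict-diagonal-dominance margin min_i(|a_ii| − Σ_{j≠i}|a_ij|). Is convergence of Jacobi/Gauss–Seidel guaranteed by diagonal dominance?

row 1: |5| − (1) = 4
row 2: |7| − (4) = 3
minimum over rows = 3 → strictly diagonally dominant (convergence guaranteed)

3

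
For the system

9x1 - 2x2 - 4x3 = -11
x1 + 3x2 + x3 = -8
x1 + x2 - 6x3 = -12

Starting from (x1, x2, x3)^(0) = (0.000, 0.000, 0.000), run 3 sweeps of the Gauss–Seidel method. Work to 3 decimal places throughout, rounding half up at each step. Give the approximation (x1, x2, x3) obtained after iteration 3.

Iteration 1:
  x1 = (-11 - (-2)·0.000 - (-4)·0.000) / (9) = -1.222
  x2 = (-8 - (1)·-1.222 - (1)·0.000) / (3) = -2.259
  x3 = (-12 - (1)·-1.222 - (1)·-2.259) / (-6) = 1.420
Iteration 2:
  x1 = (-11 - (-2)·-2.259 - (-4)·1.420) / (9) = -1.093
  x2 = (-8 - (1)·-1.093 - (1)·1.420) / (3) = -2.776
  x3 = (-12 - (1)·-1.093 - (1)·-2.776) / (-6) = 1.355
Iteration 3:
  x1 = (-11 - (-2)·-2.776 - (-4)·1.355) / (9) = -1.237
  x2 = (-8 - (1)·-1.237 - (1)·1.355) / (3) = -2.706
  x3 = (-12 - (1)·-1.237 - (1)·-2.706) / (-6) = 1.343

(-1.237, -2.706, 1.343)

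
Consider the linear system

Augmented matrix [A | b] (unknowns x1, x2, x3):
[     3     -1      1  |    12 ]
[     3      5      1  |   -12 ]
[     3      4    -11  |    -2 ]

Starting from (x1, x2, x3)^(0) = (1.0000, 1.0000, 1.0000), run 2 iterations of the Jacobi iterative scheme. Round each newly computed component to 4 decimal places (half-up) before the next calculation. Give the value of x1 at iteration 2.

Iteration 1:
  x1 = (12 - (-1)·1.0000 - (1)·1.0000) / (3) = 4.0000
  x2 = (-12 - (3)·1.0000 - (1)·1.0000) / (5) = -3.2000
  x3 = (-2 - (3)·1.0000 - (4)·1.0000) / (-11) = 0.8182
Iteration 2:
  x1 = (12 - (-1)·-3.2000 - (1)·0.8182) / (3) = 2.6606
  x2 = (-12 - (3)·4.0000 - (1)·0.8182) / (5) = -4.9636
  x3 = (-2 - (3)·4.0000 - (4)·-3.2000) / (-11) = 0.1091

2.6606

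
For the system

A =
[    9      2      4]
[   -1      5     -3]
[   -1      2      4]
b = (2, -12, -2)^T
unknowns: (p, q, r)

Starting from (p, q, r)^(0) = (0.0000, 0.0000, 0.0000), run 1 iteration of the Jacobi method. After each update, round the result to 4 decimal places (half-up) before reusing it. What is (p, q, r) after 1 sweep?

(0.2222, -2.4000, -0.5000)

Iteration 1:
  p = (2 - (2)·0.0000 - (4)·0.0000) / (9) = 0.2222
  q = (-12 - (-1)·0.0000 - (-3)·0.0000) / (5) = -2.4000
  r = (-2 - (-1)·0.0000 - (2)·0.0000) / (4) = -0.5000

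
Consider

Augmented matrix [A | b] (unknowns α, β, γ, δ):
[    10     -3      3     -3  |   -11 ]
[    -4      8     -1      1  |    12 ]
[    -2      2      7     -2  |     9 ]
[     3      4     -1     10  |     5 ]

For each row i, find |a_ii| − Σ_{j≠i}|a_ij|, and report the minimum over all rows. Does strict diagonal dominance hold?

1

row 1: |10| − (3+3+3) = 1
row 2: |8| − (4+1+1) = 2
row 3: |7| − (2+2+2) = 1
row 4: |10| − (3+4+1) = 2
minimum over rows = 1 → strictly diagonally dominant (convergence guaranteed)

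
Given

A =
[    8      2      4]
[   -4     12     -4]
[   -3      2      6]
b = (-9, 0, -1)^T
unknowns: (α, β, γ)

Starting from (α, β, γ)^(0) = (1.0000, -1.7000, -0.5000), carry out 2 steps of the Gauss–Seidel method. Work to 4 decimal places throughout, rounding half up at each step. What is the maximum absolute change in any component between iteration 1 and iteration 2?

Iteration 1:
  α = (-9 - (2)·-1.7000 - (4)·-0.5000) / (8) = -0.4500
  β = (0 - (-4)·-0.4500 - (-4)·-0.5000) / (12) = -0.3167
  γ = (-1 - (-3)·-0.4500 - (2)·-0.3167) / (6) = -0.2861
Iteration 2:
  α = (-9 - (2)·-0.3167 - (4)·-0.2861) / (8) = -0.9028
  β = (0 - (-4)·-0.9028 - (-4)·-0.2861) / (12) = -0.3963
  γ = (-1 - (-3)·-0.9028 - (2)·-0.3963) / (6) = -0.4860
Change: (-0.4528, -0.0796, -0.1999) → max |·| = 0.4528

0.4528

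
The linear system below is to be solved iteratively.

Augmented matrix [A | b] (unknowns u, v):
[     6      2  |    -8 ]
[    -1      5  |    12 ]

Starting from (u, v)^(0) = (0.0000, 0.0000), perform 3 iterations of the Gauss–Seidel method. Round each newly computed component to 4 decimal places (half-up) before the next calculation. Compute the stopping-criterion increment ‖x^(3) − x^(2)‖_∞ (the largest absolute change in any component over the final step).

Iteration 1:
  u = (-8 - (2)·0.0000) / (6) = -1.3333
  v = (12 - (-1)·-1.3333) / (5) = 2.1333
Iteration 2:
  u = (-8 - (2)·2.1333) / (6) = -2.0444
  v = (12 - (-1)·-2.0444) / (5) = 1.9911
Iteration 3:
  u = (-8 - (2)·1.9911) / (6) = -1.9970
  v = (12 - (-1)·-1.9970) / (5) = 2.0006
Change: (0.0474, 0.0095) → max |·| = 0.0474

0.0474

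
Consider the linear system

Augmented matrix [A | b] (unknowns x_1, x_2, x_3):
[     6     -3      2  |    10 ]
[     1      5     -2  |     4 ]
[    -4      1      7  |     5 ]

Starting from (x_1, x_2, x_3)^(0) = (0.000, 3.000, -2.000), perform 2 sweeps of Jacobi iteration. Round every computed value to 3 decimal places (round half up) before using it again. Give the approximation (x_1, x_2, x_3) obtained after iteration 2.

Iteration 1:
  x_1 = (10 - (-3)·3.000 - (2)·-2.000) / (6) = 3.833
  x_2 = (4 - (1)·0.000 - (-2)·-2.000) / (5) = 0.000
  x_3 = (5 - (-4)·0.000 - (1)·3.000) / (7) = 0.286
Iteration 2:
  x_1 = (10 - (-3)·0.000 - (2)·0.286) / (6) = 1.571
  x_2 = (4 - (1)·3.833 - (-2)·0.286) / (5) = 0.148
  x_3 = (5 - (-4)·3.833 - (1)·0.000) / (7) = 2.905

(1.571, 0.148, 2.905)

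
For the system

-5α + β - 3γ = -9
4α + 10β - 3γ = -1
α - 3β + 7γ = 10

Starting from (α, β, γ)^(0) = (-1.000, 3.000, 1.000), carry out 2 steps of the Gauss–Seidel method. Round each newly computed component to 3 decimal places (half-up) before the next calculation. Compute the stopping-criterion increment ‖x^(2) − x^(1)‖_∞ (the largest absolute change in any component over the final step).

0.673

Iteration 1:
  α = (-9 - (1)·3.000 - (-3)·1.000) / (-5) = 1.800
  β = (-1 - (4)·1.800 - (-3)·1.000) / (10) = -0.520
  γ = (10 - (1)·1.800 - (-3)·-0.520) / (7) = 0.949
Iteration 2:
  α = (-9 - (1)·-0.520 - (-3)·0.949) / (-5) = 1.127
  β = (-1 - (4)·1.127 - (-3)·0.949) / (10) = -0.266
  γ = (10 - (1)·1.127 - (-3)·-0.266) / (7) = 1.154
Change: (-0.673, 0.254, 0.205) → max |·| = 0.673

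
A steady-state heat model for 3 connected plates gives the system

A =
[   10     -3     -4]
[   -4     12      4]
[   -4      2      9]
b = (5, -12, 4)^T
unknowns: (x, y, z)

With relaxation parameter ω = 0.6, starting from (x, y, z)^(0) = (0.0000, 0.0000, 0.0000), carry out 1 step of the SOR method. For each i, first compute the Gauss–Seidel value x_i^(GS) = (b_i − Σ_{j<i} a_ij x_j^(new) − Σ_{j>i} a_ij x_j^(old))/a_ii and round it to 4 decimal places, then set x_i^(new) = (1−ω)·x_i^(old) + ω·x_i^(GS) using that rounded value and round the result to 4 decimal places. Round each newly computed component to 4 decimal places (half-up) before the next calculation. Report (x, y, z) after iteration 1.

Iteration 1:
  x: GS value = (5 - (-3)·0.0000 - (-4)·0.0000) / (10) = 0.5000;  x ← (1−ω)·0.0000 + ω·0.5000 = 0.3000
  y: GS value = (-12 - (-4)·0.3000 - (4)·0.0000) / (12) = -0.9000;  y ← (1−ω)·0.0000 + ω·-0.9000 = -0.5400
  z: GS value = (4 - (-4)·0.3000 - (2)·-0.5400) / (9) = 0.6978;  z ← (1−ω)·0.0000 + ω·0.6978 = 0.4187

(0.3000, -0.5400, 0.4187)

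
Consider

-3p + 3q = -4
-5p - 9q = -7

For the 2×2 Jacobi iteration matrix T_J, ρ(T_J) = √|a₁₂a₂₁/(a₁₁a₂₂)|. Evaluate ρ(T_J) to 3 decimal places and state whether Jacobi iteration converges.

a₁₂a₂₁/(a₁₁a₂₂) = (3)·(-5) / ((-3)·(-9)) = -0.555556
ρ = √|-0.555556| = √0.555556 = 0.745
ρ < 1, so Jacobi converges

0.745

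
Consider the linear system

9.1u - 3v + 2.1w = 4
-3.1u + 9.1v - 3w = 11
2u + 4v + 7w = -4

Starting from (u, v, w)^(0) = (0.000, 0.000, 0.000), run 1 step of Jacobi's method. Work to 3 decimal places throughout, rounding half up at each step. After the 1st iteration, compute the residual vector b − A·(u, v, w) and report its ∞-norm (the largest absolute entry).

5.719

Iteration 1:
  u = (4 - (-3)·0.000 - (2.1)·0.000) / (9.1) = 0.440
  v = (11 - (-3.1)·0.000 - (-3)·0.000) / (9.1) = 1.209
  w = (-4 - (2)·0.000 - (4)·0.000) / (7) = -0.571
Residual b − A·x = (4.822, -0.351, -5.719); ∞-norm = 5.719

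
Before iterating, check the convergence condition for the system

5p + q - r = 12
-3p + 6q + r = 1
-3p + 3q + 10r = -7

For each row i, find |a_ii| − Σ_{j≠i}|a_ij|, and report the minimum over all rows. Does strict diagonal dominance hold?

2

row 1: |5| − (1+1) = 3
row 2: |6| − (3+1) = 2
row 3: |10| − (3+3) = 4
minimum over rows = 2 → strictly diagonally dominant (convergence guaranteed)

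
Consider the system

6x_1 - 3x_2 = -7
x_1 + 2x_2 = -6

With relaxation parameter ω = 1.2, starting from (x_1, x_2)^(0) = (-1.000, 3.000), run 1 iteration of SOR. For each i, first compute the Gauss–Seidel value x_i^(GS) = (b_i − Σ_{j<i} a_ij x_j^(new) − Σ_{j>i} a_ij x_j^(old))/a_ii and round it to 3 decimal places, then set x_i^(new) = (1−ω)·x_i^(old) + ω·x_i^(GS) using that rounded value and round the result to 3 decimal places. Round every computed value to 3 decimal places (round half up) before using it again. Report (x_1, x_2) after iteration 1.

Iteration 1:
  x_1: GS value = (-7 - (-3)·3.000) / (6) = 0.333;  x_1 ← (1−ω)·-1.000 + ω·0.333 = 0.600
  x_2: GS value = (-6 - (1)·0.600) / (2) = -3.300;  x_2 ← (1−ω)·3.000 + ω·-3.300 = -4.560

(0.600, -4.560)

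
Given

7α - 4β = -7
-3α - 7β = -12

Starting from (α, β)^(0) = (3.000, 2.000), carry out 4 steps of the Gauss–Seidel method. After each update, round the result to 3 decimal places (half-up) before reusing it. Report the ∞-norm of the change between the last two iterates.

Iteration 1:
  α = (-7 - (-4)·2.000) / (7) = 0.143
  β = (-12 - (-3)·0.143) / (-7) = 1.653
Iteration 2:
  α = (-7 - (-4)·1.653) / (7) = -0.055
  β = (-12 - (-3)·-0.055) / (-7) = 1.738
Iteration 3:
  α = (-7 - (-4)·1.738) / (7) = -0.007
  β = (-12 - (-3)·-0.007) / (-7) = 1.717
Iteration 4:
  α = (-7 - (-4)·1.717) / (7) = -0.019
  β = (-12 - (-3)·-0.019) / (-7) = 1.722
Change: (-0.012, 0.005) → max |·| = 0.012

0.012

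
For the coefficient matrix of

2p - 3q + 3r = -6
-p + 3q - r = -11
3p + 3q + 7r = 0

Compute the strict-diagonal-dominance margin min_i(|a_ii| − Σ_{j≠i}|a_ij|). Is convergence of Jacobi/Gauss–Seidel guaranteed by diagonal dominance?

row 1: |2| − (3+3) = -4
row 2: |3| − (1+1) = 1
row 3: |7| − (3+3) = 1
minimum over rows = -4 → not strictly diagonally dominant

-4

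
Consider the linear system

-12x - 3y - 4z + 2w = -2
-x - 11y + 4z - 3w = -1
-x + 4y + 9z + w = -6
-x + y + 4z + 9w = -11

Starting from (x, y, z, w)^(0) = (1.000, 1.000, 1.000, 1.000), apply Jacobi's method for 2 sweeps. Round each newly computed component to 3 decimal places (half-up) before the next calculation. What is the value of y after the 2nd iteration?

0.164

Iteration 1:
  x = (-2 - (-3)·1.000 - (-4)·1.000 - (2)·1.000) / (-12) = -0.250
  y = (-1 - (-1)·1.000 - (4)·1.000 - (-3)·1.000) / (-11) = 0.091
  z = (-6 - (-1)·1.000 - (4)·1.000 - (1)·1.000) / (9) = -1.111
  w = (-11 - (-1)·1.000 - (1)·1.000 - (4)·1.000) / (9) = -1.667
Iteration 2:
  x = (-2 - (-3)·0.091 - (-4)·-1.111 - (2)·-1.667) / (-12) = 0.236
  y = (-1 - (-1)·-0.250 - (4)·-1.111 - (-3)·-1.667) / (-11) = 0.164
  z = (-6 - (-1)·-0.250 - (4)·0.091 - (1)·-1.667) / (9) = -0.550
  w = (-11 - (-1)·-0.250 - (1)·0.091 - (4)·-1.111) / (9) = -0.766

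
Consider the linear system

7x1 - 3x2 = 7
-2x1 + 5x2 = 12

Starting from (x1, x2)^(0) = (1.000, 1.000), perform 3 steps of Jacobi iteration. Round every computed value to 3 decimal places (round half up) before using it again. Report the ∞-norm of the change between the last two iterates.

0.308

Iteration 1:
  x1 = (7 - (-3)·1.000) / (7) = 1.429
  x2 = (12 - (-2)·1.000) / (5) = 2.800
Iteration 2:
  x1 = (7 - (-3)·2.800) / (7) = 2.200
  x2 = (12 - (-2)·1.429) / (5) = 2.972
Iteration 3:
  x1 = (7 - (-3)·2.972) / (7) = 2.274
  x2 = (12 - (-2)·2.200) / (5) = 3.280
Change: (0.074, 0.308) → max |·| = 0.308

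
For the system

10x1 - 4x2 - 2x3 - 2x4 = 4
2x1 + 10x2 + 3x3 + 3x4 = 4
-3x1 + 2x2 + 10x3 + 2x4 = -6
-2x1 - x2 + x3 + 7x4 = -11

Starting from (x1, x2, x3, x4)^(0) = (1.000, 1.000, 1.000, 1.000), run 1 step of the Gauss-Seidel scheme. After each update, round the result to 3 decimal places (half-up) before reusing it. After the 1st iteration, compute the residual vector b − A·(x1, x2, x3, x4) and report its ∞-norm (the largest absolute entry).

12.946

Iteration 1:
  x1 = (4 - (-4)·1.000 - (-2)·1.000 - (-2)·1.000) / (10) = 1.200
  x2 = (4 - (2)·1.200 - (3)·1.000 - (3)·1.000) / (10) = -0.440
  x3 = (-6 - (-3)·1.200 - (2)·-0.440 - (2)·1.000) / (10) = -0.352
  x4 = (-11 - (-2)·1.200 - (-1)·-0.440 - (1)·-0.352) / (7) = -1.241
Residual b − A·x = (-12.946, 10.779, 4.482, -0.001); ∞-norm = 12.946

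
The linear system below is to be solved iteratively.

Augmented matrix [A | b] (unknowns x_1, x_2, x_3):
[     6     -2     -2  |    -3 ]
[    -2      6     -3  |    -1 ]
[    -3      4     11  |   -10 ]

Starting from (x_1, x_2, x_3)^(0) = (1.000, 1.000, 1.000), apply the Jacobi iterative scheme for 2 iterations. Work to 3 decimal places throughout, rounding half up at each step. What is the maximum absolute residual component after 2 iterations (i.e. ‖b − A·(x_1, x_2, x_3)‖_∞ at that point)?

2.777

Iteration 1:
  x_1 = (-3 - (-2)·1.000 - (-2)·1.000) / (6) = 0.167
  x_2 = (-1 - (-2)·1.000 - (-3)·1.000) / (6) = 0.667
  x_3 = (-10 - (-3)·1.000 - (4)·1.000) / (11) = -1.000
Iteration 2:
  x_1 = (-3 - (-2)·0.667 - (-2)·-1.000) / (6) = -0.611
  x_2 = (-1 - (-2)·0.167 - (-3)·-1.000) / (6) = -0.611
  x_3 = (-10 - (-3)·0.167 - (4)·0.667) / (11) = -1.106
Residual b − A·x = (-2.768, -1.874, 2.777); ∞-norm = 2.777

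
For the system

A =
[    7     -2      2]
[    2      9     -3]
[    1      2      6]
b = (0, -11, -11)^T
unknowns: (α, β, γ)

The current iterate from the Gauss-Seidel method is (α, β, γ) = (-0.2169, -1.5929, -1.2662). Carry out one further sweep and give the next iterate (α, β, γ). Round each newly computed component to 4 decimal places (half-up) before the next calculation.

One sweep:
  α = (0 - (-2)·-1.5929 - (2)·-1.2662) / (7) = -0.0933
  β = (-11 - (2)·-0.0933 - (-3)·-1.2662) / (9) = -1.6236
  γ = (-11 - (1)·-0.0933 - (2)·-1.6236) / (6) = -1.2766

(-0.0933, -1.6236, -1.2766)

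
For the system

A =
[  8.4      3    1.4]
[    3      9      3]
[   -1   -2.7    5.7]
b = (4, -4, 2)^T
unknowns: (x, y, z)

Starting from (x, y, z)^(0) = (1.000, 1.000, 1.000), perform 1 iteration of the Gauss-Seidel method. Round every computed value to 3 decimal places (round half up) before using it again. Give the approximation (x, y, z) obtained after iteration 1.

(-0.048, -0.762, -0.018)

Iteration 1:
  x = (4 - (3)·1.000 - (1.4)·1.000) / (8.4) = -0.048
  y = (-4 - (3)·-0.048 - (3)·1.000) / (9) = -0.762
  z = (2 - (-1)·-0.048 - (-2.7)·-0.762) / (5.7) = -0.018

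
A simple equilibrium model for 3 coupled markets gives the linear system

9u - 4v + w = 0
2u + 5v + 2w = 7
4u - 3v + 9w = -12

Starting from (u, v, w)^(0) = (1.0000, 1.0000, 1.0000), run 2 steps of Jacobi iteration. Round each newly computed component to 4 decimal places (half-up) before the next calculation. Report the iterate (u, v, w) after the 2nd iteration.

Iteration 1:
  u = (0 - (-4)·1.0000 - (1)·1.0000) / (9) = 0.3333
  v = (7 - (2)·1.0000 - (2)·1.0000) / (5) = 0.6000
  w = (-12 - (4)·1.0000 - (-3)·1.0000) / (9) = -1.4444
Iteration 2:
  u = (0 - (-4)·0.6000 - (1)·-1.4444) / (9) = 0.4272
  v = (7 - (2)·0.3333 - (2)·-1.4444) / (5) = 1.8444
  w = (-12 - (4)·0.3333 - (-3)·0.6000) / (9) = -1.2815

(0.4272, 1.8444, -1.2815)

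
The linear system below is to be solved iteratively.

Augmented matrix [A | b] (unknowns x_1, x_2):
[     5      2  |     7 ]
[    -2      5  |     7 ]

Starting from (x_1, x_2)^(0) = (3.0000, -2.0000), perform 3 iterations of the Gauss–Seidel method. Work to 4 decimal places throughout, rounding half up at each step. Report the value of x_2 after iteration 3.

Iteration 1:
  x_1 = (7 - (2)·-2.0000) / (5) = 2.2000
  x_2 = (7 - (-2)·2.2000) / (5) = 2.2800
Iteration 2:
  x_1 = (7 - (2)·2.2800) / (5) = 0.4880
  x_2 = (7 - (-2)·0.4880) / (5) = 1.5952
Iteration 3:
  x_1 = (7 - (2)·1.5952) / (5) = 0.7619
  x_2 = (7 - (-2)·0.7619) / (5) = 1.7048

1.7048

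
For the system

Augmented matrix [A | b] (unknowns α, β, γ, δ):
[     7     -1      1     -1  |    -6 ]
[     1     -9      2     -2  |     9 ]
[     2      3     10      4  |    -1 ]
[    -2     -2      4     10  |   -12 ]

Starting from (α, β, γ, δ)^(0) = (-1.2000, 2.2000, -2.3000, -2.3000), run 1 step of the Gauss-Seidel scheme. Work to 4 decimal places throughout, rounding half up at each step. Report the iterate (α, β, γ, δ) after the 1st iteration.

(-0.5429, -1.0603, 1.2467, -2.0193)

Iteration 1:
  α = (-6 - (-1)·2.2000 - (1)·-2.3000 - (-1)·-2.3000) / (7) = -0.5429
  β = (9 - (1)·-0.5429 - (2)·-2.3000 - (-2)·-2.3000) / (-9) = -1.0603
  γ = (-1 - (2)·-0.5429 - (3)·-1.0603 - (4)·-2.3000) / (10) = 1.2467
  δ = (-12 - (-2)·-0.5429 - (-2)·-1.0603 - (4)·1.2467) / (10) = -2.0193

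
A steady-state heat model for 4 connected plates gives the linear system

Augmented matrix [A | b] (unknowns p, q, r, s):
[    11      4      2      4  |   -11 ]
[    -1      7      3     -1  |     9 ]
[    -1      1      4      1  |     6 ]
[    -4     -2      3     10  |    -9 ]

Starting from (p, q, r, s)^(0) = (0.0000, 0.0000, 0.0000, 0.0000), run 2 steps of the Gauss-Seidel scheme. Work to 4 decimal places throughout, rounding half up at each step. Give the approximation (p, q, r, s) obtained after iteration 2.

Iteration 1:
  p = (-11 - (4)·0.0000 - (2)·0.0000 - (4)·0.0000) / (11) = -1.0000
  q = (9 - (-1)·-1.0000 - (3)·0.0000 - (-1)·0.0000) / (7) = 1.1429
  r = (6 - (-1)·-1.0000 - (1)·1.1429 - (1)·0.0000) / (4) = 0.9643
  s = (-9 - (-4)·-1.0000 - (-2)·1.1429 - (3)·0.9643) / (10) = -1.3607
Iteration 2:
  p = (-11 - (4)·1.1429 - (2)·0.9643 - (4)·-1.3607) / (11) = -1.0961
  q = (9 - (-1)·-1.0961 - (3)·0.9643 - (-1)·-1.3607) / (7) = 0.5215
  r = (6 - (-1)·-1.0961 - (1)·0.5215 - (1)·-1.3607) / (4) = 1.4358
  s = (-9 - (-4)·-1.0961 - (-2)·0.5215 - (3)·1.4358) / (10) = -1.6649

(-1.0961, 0.5215, 1.4358, -1.6649)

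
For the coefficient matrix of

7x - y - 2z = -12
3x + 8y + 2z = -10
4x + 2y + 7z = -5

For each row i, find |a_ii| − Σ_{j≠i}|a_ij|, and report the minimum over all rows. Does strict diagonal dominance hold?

1

row 1: |7| − (1+2) = 4
row 2: |8| − (3+2) = 3
row 3: |7| − (4+2) = 1
minimum over rows = 1 → strictly diagonally dominant (convergence guaranteed)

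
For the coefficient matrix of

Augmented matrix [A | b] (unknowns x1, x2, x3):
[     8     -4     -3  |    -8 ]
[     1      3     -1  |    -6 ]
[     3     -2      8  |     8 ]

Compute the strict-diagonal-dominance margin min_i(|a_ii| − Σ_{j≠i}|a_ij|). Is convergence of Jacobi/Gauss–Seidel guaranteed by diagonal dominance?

row 1: |8| − (4+3) = 1
row 2: |3| − (1+1) = 1
row 3: |8| − (3+2) = 3
minimum over rows = 1 → strictly diagonally dominant (convergence guaranteed)

1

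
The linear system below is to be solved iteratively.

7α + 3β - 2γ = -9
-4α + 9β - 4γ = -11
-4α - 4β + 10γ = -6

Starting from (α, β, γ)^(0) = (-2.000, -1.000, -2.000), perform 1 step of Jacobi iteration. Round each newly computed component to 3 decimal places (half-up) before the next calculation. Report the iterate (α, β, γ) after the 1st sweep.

Iteration 1:
  α = (-9 - (3)·-1.000 - (-2)·-2.000) / (7) = -1.429
  β = (-11 - (-4)·-2.000 - (-4)·-2.000) / (9) = -3.000
  γ = (-6 - (-4)·-2.000 - (-4)·-1.000) / (10) = -1.800

(-1.429, -3.000, -1.800)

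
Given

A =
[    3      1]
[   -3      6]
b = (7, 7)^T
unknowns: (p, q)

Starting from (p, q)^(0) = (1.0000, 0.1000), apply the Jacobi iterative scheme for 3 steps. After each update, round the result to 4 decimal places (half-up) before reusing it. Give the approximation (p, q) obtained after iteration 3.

Iteration 1:
  p = (7 - (1)·0.1000) / (3) = 2.3000
  q = (7 - (-3)·1.0000) / (6) = 1.6667
Iteration 2:
  p = (7 - (1)·1.6667) / (3) = 1.7778
  q = (7 - (-3)·2.3000) / (6) = 2.3167
Iteration 3:
  p = (7 - (1)·2.3167) / (3) = 1.5611
  q = (7 - (-3)·1.7778) / (6) = 2.0556

(1.5611, 2.0556)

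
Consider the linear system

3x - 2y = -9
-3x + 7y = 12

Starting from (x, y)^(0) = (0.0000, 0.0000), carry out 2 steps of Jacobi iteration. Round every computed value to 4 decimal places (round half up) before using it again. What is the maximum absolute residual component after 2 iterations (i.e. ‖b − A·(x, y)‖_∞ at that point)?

Iteration 1:
  x = (-9 - (-2)·0.0000) / (3) = -3.0000
  y = (12 - (-3)·0.0000) / (7) = 1.7143
Iteration 2:
  x = (-9 - (-2)·1.7143) / (3) = -1.8571
  y = (12 - (-3)·-3.0000) / (7) = 0.4286
Residual b − A·x = (-2.5715, 3.4285); ∞-norm = 3.4285

3.4285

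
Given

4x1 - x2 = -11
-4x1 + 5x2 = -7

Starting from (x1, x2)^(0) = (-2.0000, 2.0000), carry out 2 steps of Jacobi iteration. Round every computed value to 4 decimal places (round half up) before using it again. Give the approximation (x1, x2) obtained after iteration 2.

Iteration 1:
  x1 = (-11 - (-1)·2.0000) / (4) = -2.2500
  x2 = (-7 - (-4)·-2.0000) / (5) = -3.0000
Iteration 2:
  x1 = (-11 - (-1)·-3.0000) / (4) = -3.5000
  x2 = (-7 - (-4)·-2.2500) / (5) = -3.2000

(-3.5000, -3.2000)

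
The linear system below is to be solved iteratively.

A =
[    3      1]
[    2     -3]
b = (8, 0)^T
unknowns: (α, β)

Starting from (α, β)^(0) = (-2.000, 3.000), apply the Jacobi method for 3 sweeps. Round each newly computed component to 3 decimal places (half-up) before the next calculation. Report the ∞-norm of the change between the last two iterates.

Iteration 1:
  α = (8 - (1)·3.000) / (3) = 1.667
  β = (0 - (2)·-2.000) / (-3) = -1.333
Iteration 2:
  α = (8 - (1)·-1.333) / (3) = 3.111
  β = (0 - (2)·1.667) / (-3) = 1.111
Iteration 3:
  α = (8 - (1)·1.111) / (3) = 2.296
  β = (0 - (2)·3.111) / (-3) = 2.074
Change: (-0.815, 0.963) → max |·| = 0.963

0.963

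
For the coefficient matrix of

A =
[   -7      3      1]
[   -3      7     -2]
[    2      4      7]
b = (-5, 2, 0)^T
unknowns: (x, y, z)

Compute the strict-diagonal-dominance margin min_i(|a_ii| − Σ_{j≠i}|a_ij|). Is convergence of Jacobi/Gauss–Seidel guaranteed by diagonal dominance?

row 1: |-7| − (3+1) = 3
row 2: |7| − (3+2) = 2
row 3: |7| − (2+4) = 1
minimum over rows = 1 → strictly diagonally dominant (convergence guaranteed)

1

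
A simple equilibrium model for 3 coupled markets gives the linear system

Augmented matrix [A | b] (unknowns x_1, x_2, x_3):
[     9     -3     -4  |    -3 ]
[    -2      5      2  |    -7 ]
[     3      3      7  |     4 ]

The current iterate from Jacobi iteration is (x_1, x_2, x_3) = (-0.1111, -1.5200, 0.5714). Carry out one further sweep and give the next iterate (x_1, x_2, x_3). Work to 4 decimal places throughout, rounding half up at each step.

(-0.5860, -1.6730, 1.2705)

One sweep:
  x_1 = (-3 - (-3)·-1.5200 - (-4)·0.5714) / (9) = -0.5860
  x_2 = (-7 - (-2)·-0.1111 - (2)·0.5714) / (5) = -1.6730
  x_3 = (4 - (3)·-0.1111 - (3)·-1.5200) / (7) = 1.2705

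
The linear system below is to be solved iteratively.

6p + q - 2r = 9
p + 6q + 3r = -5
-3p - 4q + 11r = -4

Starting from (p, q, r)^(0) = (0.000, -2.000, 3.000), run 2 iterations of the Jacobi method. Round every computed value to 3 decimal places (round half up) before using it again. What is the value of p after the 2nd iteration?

Iteration 1:
  p = (9 - (1)·-2.000 - (-2)·3.000) / (6) = 2.833
  q = (-5 - (1)·0.000 - (3)·3.000) / (6) = -2.333
  r = (-4 - (-3)·0.000 - (-4)·-2.000) / (11) = -1.091
Iteration 2:
  p = (9 - (1)·-2.333 - (-2)·-1.091) / (6) = 1.525
  q = (-5 - (1)·2.833 - (3)·-1.091) / (6) = -0.760
  r = (-4 - (-3)·2.833 - (-4)·-2.333) / (11) = -0.439

1.525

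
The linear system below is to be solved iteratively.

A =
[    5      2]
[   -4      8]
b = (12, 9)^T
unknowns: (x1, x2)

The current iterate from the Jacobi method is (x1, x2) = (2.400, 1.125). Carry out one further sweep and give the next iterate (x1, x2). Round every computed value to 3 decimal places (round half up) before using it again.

(1.950, 2.325)

One sweep:
  x1 = (12 - (2)·1.125) / (5) = 1.950
  x2 = (9 - (-4)·2.400) / (8) = 2.325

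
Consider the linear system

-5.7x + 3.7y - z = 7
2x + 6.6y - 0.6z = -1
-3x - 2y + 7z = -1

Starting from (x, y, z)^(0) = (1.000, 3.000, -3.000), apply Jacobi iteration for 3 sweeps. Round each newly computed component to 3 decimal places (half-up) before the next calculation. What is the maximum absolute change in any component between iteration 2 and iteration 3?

1.262

Iteration 1:
  x = (7 - (3.7)·3.000 - (-1)·-3.000) / (-5.7) = 1.246
  y = (-1 - (2)·1.000 - (-0.6)·-3.000) / (6.6) = -0.727
  z = (-1 - (-3)·1.000 - (-2)·3.000) / (7) = 1.143
Iteration 2:
  x = (7 - (3.7)·-0.727 - (-1)·1.143) / (-5.7) = -1.901
  y = (-1 - (2)·1.246 - (-0.6)·1.143) / (6.6) = -0.425
  z = (-1 - (-3)·1.246 - (-2)·-0.727) / (7) = 0.183
Iteration 3:
  x = (7 - (3.7)·-0.425 - (-1)·0.183) / (-5.7) = -1.536
  y = (-1 - (2)·-1.901 - (-0.6)·0.183) / (6.6) = 0.441
  z = (-1 - (-3)·-1.901 - (-2)·-0.425) / (7) = -1.079
Change: (0.365, 0.866, -1.262) → max |·| = 1.262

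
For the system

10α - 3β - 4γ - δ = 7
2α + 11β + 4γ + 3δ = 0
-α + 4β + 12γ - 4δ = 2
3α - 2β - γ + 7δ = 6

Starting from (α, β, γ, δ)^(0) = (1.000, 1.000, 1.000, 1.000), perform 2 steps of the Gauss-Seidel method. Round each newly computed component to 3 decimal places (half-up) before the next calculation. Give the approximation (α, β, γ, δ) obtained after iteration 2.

(0.807, -0.508, 0.432, 0.428)

Iteration 1:
  α = (7 - (-3)·1.000 - (-4)·1.000 - (-1)·1.000) / (10) = 1.500
  β = (0 - (2)·1.500 - (4)·1.000 - (3)·1.000) / (11) = -0.909
  γ = (2 - (-1)·1.500 - (4)·-0.909 - (-4)·1.000) / (12) = 0.928
  δ = (6 - (3)·1.500 - (-2)·-0.909 - (-1)·0.928) / (7) = 0.087
Iteration 2:
  α = (7 - (-3)·-0.909 - (-4)·0.928 - (-1)·0.087) / (10) = 0.807
  β = (0 - (2)·0.807 - (4)·0.928 - (3)·0.087) / (11) = -0.508
  γ = (2 - (-1)·0.807 - (4)·-0.508 - (-4)·0.087) / (12) = 0.432
  δ = (6 - (3)·0.807 - (-2)·-0.508 - (-1)·0.432) / (7) = 0.428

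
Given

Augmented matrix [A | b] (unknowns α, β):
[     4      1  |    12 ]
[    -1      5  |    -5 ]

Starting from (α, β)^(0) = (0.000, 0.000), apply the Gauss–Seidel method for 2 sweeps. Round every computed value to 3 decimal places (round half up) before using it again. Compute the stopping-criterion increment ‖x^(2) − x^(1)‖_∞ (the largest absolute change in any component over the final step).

Iteration 1:
  α = (12 - (1)·0.000) / (4) = 3.000
  β = (-5 - (-1)·3.000) / (5) = -0.400
Iteration 2:
  α = (12 - (1)·-0.400) / (4) = 3.100
  β = (-5 - (-1)·3.100) / (5) = -0.380
Change: (0.100, 0.020) → max |·| = 0.100

0.100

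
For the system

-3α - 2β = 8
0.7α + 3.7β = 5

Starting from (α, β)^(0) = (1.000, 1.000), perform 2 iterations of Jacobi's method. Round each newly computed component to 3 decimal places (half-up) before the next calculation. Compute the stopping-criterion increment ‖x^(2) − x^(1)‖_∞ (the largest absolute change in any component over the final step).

Iteration 1:
  α = (8 - (-2)·1.000) / (-3) = -3.333
  β = (5 - (0.7)·1.000) / (3.7) = 1.162
Iteration 2:
  α = (8 - (-2)·1.162) / (-3) = -3.441
  β = (5 - (0.7)·-3.333) / (3.7) = 1.982
Change: (-0.108, 0.820) → max |·| = 0.820

0.820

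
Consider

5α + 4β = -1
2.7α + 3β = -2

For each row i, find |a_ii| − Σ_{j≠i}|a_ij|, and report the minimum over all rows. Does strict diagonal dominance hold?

0.3

row 1: |5| − (4) = 1
row 2: |3| − (2.7) = 0.3
minimum over rows = 0.3 → strictly diagonally dominant (convergence guaranteed)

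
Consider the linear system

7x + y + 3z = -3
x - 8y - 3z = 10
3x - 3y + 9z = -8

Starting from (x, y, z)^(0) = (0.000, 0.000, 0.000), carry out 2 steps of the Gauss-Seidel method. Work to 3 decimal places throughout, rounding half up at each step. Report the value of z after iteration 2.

Iteration 1:
  x = (-3 - (1)·0.000 - (3)·0.000) / (7) = -0.429
  y = (10 - (1)·-0.429 - (-3)·0.000) / (-8) = -1.304
  z = (-8 - (3)·-0.429 - (-3)·-1.304) / (9) = -1.181
Iteration 2:
  x = (-3 - (1)·-1.304 - (3)·-1.181) / (7) = 0.264
  y = (10 - (1)·0.264 - (-3)·-1.181) / (-8) = -0.774
  z = (-8 - (3)·0.264 - (-3)·-0.774) / (9) = -1.235

-1.235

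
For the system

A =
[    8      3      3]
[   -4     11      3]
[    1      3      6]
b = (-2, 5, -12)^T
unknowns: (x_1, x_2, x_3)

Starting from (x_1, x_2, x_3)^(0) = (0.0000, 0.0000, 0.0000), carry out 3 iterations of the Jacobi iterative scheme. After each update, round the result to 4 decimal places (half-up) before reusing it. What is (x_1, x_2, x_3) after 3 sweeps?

Iteration 1:
  x_1 = (-2 - (3)·0.0000 - (3)·0.0000) / (8) = -0.2500
  x_2 = (5 - (-4)·0.0000 - (3)·0.0000) / (11) = 0.4545
  x_3 = (-12 - (1)·0.0000 - (3)·0.0000) / (6) = -2.0000
Iteration 2:
  x_1 = (-2 - (3)·0.4545 - (3)·-2.0000) / (8) = 0.3296
  x_2 = (5 - (-4)·-0.2500 - (3)·-2.0000) / (11) = 0.9091
  x_3 = (-12 - (1)·-0.2500 - (3)·0.4545) / (6) = -2.1856
Iteration 3:
  x_1 = (-2 - (3)·0.9091 - (3)·-2.1856) / (8) = 0.2287
  x_2 = (5 - (-4)·0.3296 - (3)·-2.1856) / (11) = 1.1705
  x_3 = (-12 - (1)·0.3296 - (3)·0.9091) / (6) = -2.5095

(0.2287, 1.1705, -2.5095)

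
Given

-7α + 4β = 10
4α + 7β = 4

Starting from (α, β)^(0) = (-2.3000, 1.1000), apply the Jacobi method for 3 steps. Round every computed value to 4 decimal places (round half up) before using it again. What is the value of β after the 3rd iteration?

0.7720

Iteration 1:
  α = (10 - (4)·1.1000) / (-7) = -0.8000
  β = (4 - (4)·-2.3000) / (7) = 1.8857
Iteration 2:
  α = (10 - (4)·1.8857) / (-7) = -0.3510
  β = (4 - (4)·-0.8000) / (7) = 1.0286
Iteration 3:
  α = (10 - (4)·1.0286) / (-7) = -0.8408
  β = (4 - (4)·-0.3510) / (7) = 0.7720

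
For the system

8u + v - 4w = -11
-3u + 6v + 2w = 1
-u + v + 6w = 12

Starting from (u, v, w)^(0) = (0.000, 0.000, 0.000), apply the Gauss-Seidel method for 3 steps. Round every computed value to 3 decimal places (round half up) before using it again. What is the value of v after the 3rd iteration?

-0.651

Iteration 1:
  u = (-11 - (1)·0.000 - (-4)·0.000) / (8) = -1.375
  v = (1 - (-3)·-1.375 - (2)·0.000) / (6) = -0.521
  w = (12 - (-1)·-1.375 - (1)·-0.521) / (6) = 1.858
Iteration 2:
  u = (-11 - (1)·-0.521 - (-4)·1.858) / (8) = -0.381
  v = (1 - (-3)·-0.381 - (2)·1.858) / (6) = -0.643
  w = (12 - (-1)·-0.381 - (1)·-0.643) / (6) = 2.044
Iteration 3:
  u = (-11 - (1)·-0.643 - (-4)·2.044) / (8) = -0.273
  v = (1 - (-3)·-0.273 - (2)·2.044) / (6) = -0.651
  w = (12 - (-1)·-0.273 - (1)·-0.651) / (6) = 2.063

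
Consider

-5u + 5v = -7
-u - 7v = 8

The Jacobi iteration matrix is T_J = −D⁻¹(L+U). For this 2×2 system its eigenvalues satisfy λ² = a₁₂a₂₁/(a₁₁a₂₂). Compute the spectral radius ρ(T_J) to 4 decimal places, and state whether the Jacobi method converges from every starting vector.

a₁₂a₂₁/(a₁₁a₂₂) = (5)·(-1) / ((-5)·(-7)) = -0.142857
ρ = √|-0.142857| = √0.142857 = 0.3780
ρ < 1, so Jacobi converges

0.3780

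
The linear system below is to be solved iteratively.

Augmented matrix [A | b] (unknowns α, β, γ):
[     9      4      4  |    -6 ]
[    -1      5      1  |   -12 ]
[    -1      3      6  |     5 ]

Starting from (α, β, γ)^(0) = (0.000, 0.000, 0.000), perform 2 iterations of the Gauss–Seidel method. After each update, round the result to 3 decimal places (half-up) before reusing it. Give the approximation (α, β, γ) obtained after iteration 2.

(-0.425, -2.883, 2.204)

Iteration 1:
  α = (-6 - (4)·0.000 - (4)·0.000) / (9) = -0.667
  β = (-12 - (-1)·-0.667 - (1)·0.000) / (5) = -2.533
  γ = (5 - (-1)·-0.667 - (3)·-2.533) / (6) = 1.989
Iteration 2:
  α = (-6 - (4)·-2.533 - (4)·1.989) / (9) = -0.425
  β = (-12 - (-1)·-0.425 - (1)·1.989) / (5) = -2.883
  γ = (5 - (-1)·-0.425 - (3)·-2.883) / (6) = 2.204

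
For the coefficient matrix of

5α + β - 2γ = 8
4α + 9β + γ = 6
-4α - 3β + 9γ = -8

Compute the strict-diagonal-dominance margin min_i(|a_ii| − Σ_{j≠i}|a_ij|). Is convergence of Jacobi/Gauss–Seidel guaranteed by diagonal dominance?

2

row 1: |5| − (1+2) = 2
row 2: |9| − (4+1) = 4
row 3: |9| − (4+3) = 2
minimum over rows = 2 → strictly diagonally dominant (convergence guaranteed)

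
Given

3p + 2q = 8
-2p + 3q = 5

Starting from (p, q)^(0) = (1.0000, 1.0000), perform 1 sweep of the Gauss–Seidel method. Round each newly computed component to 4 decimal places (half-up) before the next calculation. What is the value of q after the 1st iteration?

3.0000

Iteration 1:
  p = (8 - (2)·1.0000) / (3) = 2.0000
  q = (5 - (-2)·2.0000) / (3) = 3.0000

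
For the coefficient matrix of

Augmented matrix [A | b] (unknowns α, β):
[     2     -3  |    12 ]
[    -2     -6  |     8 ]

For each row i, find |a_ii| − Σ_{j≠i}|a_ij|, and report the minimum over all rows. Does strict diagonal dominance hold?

row 1: |2| − (3) = -1
row 2: |-6| − (2) = 4
minimum over rows = -1 → not strictly diagonally dominant

-1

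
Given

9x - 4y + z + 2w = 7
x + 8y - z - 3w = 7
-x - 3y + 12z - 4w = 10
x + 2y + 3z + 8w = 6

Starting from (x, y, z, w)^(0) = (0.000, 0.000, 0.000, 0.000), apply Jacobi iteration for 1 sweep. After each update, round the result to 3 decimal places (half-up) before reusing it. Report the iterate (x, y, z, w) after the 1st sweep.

Iteration 1:
  x = (7 - (-4)·0.000 - (1)·0.000 - (2)·0.000) / (9) = 0.778
  y = (7 - (1)·0.000 - (-1)·0.000 - (-3)·0.000) / (8) = 0.875
  z = (10 - (-1)·0.000 - (-3)·0.000 - (-4)·0.000) / (12) = 0.833
  w = (6 - (1)·0.000 - (2)·0.000 - (3)·0.000) / (8) = 0.750

(0.778, 0.875, 0.833, 0.750)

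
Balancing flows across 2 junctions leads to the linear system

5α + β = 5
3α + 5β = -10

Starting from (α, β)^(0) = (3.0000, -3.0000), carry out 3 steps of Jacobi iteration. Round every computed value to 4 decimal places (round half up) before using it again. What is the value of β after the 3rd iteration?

Iteration 1:
  α = (5 - (1)·-3.0000) / (5) = 1.6000
  β = (-10 - (3)·3.0000) / (5) = -3.8000
Iteration 2:
  α = (5 - (1)·-3.8000) / (5) = 1.7600
  β = (-10 - (3)·1.6000) / (5) = -2.9600
Iteration 3:
  α = (5 - (1)·-2.9600) / (5) = 1.5920
  β = (-10 - (3)·1.7600) / (5) = -3.0560

-3.0560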